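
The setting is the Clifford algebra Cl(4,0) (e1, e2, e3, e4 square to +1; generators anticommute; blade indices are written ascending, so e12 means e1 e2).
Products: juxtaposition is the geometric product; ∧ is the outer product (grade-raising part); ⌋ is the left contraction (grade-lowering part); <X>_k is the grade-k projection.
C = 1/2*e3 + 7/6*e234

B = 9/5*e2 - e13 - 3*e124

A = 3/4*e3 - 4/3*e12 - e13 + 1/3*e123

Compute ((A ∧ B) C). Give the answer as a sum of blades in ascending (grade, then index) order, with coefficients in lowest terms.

step 1: -27/20*e23 + 9/5*e123 - 9/4*e1234
step 2: 21/8*e1 - 27/40*e2 + 63/40*e4 + 9/10*e12 - 21/10*e14 + 9/8*e124
Answer: 21/8*e1 - 27/40*e2 + 63/40*e4 + 9/10*e12 - 21/10*e14 + 9/8*e124


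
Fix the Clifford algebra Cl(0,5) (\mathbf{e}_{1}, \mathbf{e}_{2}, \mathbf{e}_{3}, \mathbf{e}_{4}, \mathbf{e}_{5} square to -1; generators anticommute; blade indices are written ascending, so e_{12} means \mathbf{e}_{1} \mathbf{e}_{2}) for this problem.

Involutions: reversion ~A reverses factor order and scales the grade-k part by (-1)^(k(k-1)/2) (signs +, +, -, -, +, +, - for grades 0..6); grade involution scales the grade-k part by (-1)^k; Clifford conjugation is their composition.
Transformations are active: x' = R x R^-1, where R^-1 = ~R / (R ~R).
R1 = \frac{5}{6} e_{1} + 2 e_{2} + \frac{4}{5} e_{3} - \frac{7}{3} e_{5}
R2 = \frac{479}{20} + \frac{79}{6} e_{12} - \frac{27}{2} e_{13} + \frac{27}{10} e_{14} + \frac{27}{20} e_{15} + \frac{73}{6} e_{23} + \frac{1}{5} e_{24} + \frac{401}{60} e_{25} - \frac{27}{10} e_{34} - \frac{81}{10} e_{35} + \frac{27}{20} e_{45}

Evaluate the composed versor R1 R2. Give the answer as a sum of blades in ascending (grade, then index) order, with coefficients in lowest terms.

Distribute over the terms of R1 (each basis-blade product reordered to ascending indices, repeated generators contracted through their squares):
(\frac{5}{6} e_{1}) R2 = \frac{479}{24} e_{1} - \frac{395}{36} e_{2} + \frac{45}{4} e_{3} - \frac{9}{4} e_{4} - \frac{9}{8} e_{5} + \frac{365}{36} e_{123} + \frac{1}{6} e_{124} + \frac{401}{72} e_{125} - \frac{9}{4} e_{134} - \frac{27}{4} e_{135} + \frac{9}{8} e_{145}
(2 e_{2}) R2 = \frac{79}{3} e_{1} + \frac{479}{10} e_{2} - \frac{73}{3} e_{3} - \frac{2}{5} e_{4} - \frac{401}{30} e_{5} + 27 e_{123} - \frac{27}{5} e_{124} - \frac{27}{10} e_{125} - \frac{27}{5} e_{234} - \frac{81}{5} e_{235} + \frac{27}{10} e_{245}
(\frac{4}{5} e_{3}) R2 = -\frac{54}{5} e_{1} + \frac{146}{15} e_{2} + \frac{479}{25} e_{3} + \frac{54}{25} e_{4} + \frac{162}{25} e_{5} + \frac{158}{15} e_{123} - \frac{54}{25} e_{134} - \frac{27}{25} e_{135} - \frac{4}{25} e_{234} - \frac{401}{75} e_{235} + \frac{27}{25} e_{345}
(-\frac{7}{3} e_{5}) R2 = -\frac{63}{20} e_{1} - \frac{2807}{180} e_{2} + \frac{189}{10} e_{3} - \frac{63}{20} e_{4} - \frac{3353}{60} e_{5} - \frac{553}{18} e_{125} + \frac{63}{2} e_{135} - \frac{63}{10} e_{145} - \frac{511}{18} e_{235} - \frac{7}{15} e_{245} + \frac{63}{10} e_{345}
Summing the partial products and collecting blades:
Answer: \frac{3881}{120} e_{1} + \frac{466}{15} e_{2} + \frac{7493}{300} e_{3} - \frac{91}{25} e_{4} - \frac{12779}{200} e_{5} + \frac{8581}{180} e_{123} - \frac{157}{30} e_{124} - \frac{10027}{360} e_{125} - \frac{441}{100} e_{134} + \frac{2367}{100} e_{135} - \frac{207}{40} e_{145} - \frac{139}{25} e_{234} - \frac{22471}{450} e_{235} + \frac{67}{30} e_{245} + \frac{369}{50} e_{345}


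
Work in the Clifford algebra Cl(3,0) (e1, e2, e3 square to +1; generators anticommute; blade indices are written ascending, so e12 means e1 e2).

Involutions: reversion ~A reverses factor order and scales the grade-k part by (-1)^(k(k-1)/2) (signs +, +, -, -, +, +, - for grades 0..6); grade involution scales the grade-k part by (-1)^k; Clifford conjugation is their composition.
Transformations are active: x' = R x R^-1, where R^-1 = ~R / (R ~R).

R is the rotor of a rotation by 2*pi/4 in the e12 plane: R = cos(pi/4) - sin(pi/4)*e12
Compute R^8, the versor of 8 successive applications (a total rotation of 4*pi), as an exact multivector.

Rotor phase runs at HALF the rotation angle; powers of one rotor simply add phase, so after 8 steps in e12 the phase is 8*pi/4 = 2*pi and R^8 = cos(2*pi) - sin(2*pi)*e12.
cos(2*pi) = 1 and sin(2*pi) = 0, so R^8 = 1. The total rotation 4*pi is 2 full turns, so every vector returns to itself, yet the rotor is +1, back on the identity sheet (an even number of 2*pi turns).
Answer: 1


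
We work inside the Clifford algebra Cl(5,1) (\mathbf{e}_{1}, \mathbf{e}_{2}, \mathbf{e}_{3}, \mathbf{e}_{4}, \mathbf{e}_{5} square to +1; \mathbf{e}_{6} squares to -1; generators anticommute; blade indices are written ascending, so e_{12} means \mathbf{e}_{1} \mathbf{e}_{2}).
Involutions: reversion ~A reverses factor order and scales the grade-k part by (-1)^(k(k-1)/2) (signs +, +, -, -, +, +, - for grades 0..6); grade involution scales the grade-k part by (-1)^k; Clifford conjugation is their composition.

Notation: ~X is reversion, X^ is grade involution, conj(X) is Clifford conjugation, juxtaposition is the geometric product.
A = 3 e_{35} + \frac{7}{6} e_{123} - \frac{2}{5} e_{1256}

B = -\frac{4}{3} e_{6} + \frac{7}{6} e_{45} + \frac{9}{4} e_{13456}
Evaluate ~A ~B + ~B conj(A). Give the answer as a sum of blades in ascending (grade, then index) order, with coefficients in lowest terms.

first term: -\frac{7}{2} e_{34} - \frac{8}{15} e_{125} - \frac{27}{4} e_{146} + \frac{9}{10} e_{234} + 4 e_{356} + \frac{14}{9} e_{1236} - \frac{7}{15} e_{1246} - \frac{21}{8} e_{2456} + \frac{49}{36} e_{12345}
second term: \frac{7}{2} e_{34} + \frac{8}{15} e_{125} - \frac{27}{4} e_{146} - \frac{9}{10} e_{234} + 4 e_{356} + \frac{14}{9} e_{1236} + \frac{7}{15} e_{1246} - \frac{21}{8} e_{2456} - \frac{49}{36} e_{12345}
Answer: -\frac{27}{2} e_{146} + 8 e_{356} + \frac{28}{9} e_{1236} - \frac{21}{4} e_{2456}


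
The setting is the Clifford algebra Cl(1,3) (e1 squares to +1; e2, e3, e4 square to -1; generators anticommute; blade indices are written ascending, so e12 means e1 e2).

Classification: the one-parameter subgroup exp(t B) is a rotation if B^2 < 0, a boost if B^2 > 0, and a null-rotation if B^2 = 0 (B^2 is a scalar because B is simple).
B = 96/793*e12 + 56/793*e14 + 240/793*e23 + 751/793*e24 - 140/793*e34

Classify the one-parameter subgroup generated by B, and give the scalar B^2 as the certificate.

B^2 term by term: the squares give (96/793)^2*(e12)^2 + (56/793)^2*(e14)^2 + (240/793)^2*(e23)^2 + (751/793)^2*(e24)^2 + (-140/793)^2*(e34)^2 = 9216/628849*(+1) + 3136/628849*(+1) + 57600/628849*(-1) + 564001/628849*(-1) + 19600/628849*(-1) = -1 (each basis 2-blade squares to minus the product of its generators' squares); cross terms between blades sharing an index anticommute and cancel; the commuting (index-disjoint) pairs give grade-4 terms 2*c*c'*(blade product), which cancel blade by blade — e1234: -26880/628849 + 26880/628849 = 0 — confirming B is simple. So B^2 = -1.
Answer: rotation, certificate B^2 = -1. The class reads off the invariant scalar -1 directly.


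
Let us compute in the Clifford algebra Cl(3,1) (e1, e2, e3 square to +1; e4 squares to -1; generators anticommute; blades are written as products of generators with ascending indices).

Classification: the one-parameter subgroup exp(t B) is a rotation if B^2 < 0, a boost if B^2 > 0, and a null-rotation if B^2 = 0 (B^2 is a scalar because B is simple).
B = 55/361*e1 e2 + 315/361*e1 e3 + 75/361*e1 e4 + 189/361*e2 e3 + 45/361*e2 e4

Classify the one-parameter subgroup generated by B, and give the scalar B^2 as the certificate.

B^2 term by term: the squares give (55/361)^2*(e1 e2)^2 + (315/361)^2*(e1 e3)^2 + (75/361)^2*(e1 e4)^2 + (189/361)^2*(e2 e3)^2 + (45/361)^2*(e2 e4)^2 = 3025/130321*(-1) + 99225/130321*(-1) + 5625/130321*(+1) + 35721/130321*(-1) + 2025/130321*(+1) = -1 (each basis 2-blade squares to minus the product of its generators' squares); cross terms between blades sharing an index anticommute and cancel; the commuting (index-disjoint) pairs give grade-4 terms 2*c*c'*(blade product), which cancel blade by blade — e1 e2 e3 e4: -28350/130321 + 28350/130321 = 0 — confirming B is simple. So B^2 = -1.
Answer: rotation, certificate B^2 = -1. Why this suffices: the scalar -1 survives any versor conjugation, so its sign alone determines the class however B is presented.


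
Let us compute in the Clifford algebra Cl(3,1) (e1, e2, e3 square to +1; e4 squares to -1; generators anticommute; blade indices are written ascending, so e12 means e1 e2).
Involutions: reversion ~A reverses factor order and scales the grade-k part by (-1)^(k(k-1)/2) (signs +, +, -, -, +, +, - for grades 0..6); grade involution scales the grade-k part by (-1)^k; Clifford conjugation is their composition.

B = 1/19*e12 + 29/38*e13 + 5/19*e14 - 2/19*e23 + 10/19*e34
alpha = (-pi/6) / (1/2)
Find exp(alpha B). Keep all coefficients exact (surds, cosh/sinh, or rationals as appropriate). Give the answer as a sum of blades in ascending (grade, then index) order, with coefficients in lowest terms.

B^2 term by term: the squares give (1/19)^2*(e12)^2 + (29/38)^2*(e13)^2 + (5/19)^2*(e14)^2 + (-2/19)^2*(e23)^2 + (10/19)^2*(e34)^2 = 1/361*(-1) + 841/1444*(-1) + 25/361*(+1) + 4/361*(-1) + 100/361*(+1) = -1/4 (each basis 2-blade squares to minus the product of its generators' squares); cross terms between blades sharing an index anticommute and cancel; the commuting (index-disjoint) pairs give grade-4 terms 2*c*c'*(blade product), which cancel blade by blade — e1234: 20/361 - 20/361 = 0 — confirming B is simple. So B^2 = -1/4.
B^2 = -1/4 — the series telescopes trigonometrically here: l = 1/2, alpha*l = -pi/6, so exp(alpha B) = cos(-pi/6) + (sin(-pi/6)/(1/2))*B = sqrt(3)/2 + (-1)*B.
Answer: sqrt(3)/2 - 1/19*e12 - 29/38*e13 - 5/19*e14 + 2/19*e23 - 10/19*e34


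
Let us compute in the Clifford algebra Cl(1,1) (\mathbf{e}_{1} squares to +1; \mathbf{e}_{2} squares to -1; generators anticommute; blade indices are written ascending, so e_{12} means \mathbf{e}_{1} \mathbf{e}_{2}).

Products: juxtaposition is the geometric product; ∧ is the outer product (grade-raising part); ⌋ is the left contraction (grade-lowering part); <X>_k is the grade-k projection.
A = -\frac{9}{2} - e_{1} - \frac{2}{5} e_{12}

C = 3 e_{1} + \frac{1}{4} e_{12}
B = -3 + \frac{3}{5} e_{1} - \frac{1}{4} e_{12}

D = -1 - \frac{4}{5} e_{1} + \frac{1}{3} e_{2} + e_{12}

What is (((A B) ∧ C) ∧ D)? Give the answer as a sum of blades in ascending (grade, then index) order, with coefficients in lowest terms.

step 1: 13 + \frac{3}{10} e_{1} + \frac{49}{100} e_{2} + \frac{93}{40} e_{12}
step 2: 39 e_{1} + \frac{89}{50} e_{12}
step 3: -39 e_{1} + \frac{561}{50} e_{12}
Answer: -39 e_{1} + \frac{561}{50} e_{12}


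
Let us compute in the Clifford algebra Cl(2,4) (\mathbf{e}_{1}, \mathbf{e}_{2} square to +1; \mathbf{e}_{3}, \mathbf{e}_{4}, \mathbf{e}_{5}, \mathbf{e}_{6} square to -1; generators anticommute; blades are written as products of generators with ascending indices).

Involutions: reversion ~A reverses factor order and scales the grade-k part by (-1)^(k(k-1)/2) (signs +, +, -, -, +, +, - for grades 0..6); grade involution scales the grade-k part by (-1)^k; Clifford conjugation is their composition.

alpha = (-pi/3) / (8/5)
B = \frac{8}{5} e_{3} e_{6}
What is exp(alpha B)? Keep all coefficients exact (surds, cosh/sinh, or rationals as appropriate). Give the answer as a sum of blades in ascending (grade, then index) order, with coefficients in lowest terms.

B^2 = (\frac{8}{5})^2*(e_{3} e_{6})^2 = \frac{64}{25}*(-1) = -\frac{64}{25} (a basis 2-blade squares to minus the product of its generators' squares).
B^2 = -\frac{64}{25} — since the square is negative, the closed form is circular: l = \frac{8}{5}, alpha*l = - \frac{\pi}{3}, so exp(alpha B) = cos(- \frac{\pi}{3}) + (sin(- \frac{\pi}{3})/(\frac{8}{5}))*B = \frac{1}{2} + (- \frac{5 \sqrt{3}}{16})*B.
Answer: \frac{1}{2} - \frac{\sqrt{3}}{2} e_{3} e_{6}


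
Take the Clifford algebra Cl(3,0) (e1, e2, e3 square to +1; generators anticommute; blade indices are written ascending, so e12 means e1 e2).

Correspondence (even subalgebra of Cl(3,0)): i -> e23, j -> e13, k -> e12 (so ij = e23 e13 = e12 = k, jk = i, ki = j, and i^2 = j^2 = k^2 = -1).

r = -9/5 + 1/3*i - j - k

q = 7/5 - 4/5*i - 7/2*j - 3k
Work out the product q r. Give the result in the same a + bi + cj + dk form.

In blades: q = 7/5 - 3*e12 - 7/2*e13 - 4/5*e23, r = -9/5 - e12 - e13 + 1/3*e23.
Distribute q over r term by term (generator squares from the signature, products reordered to ascending indices): (7/5)*r = -63/25 - 7/5*e12 - 7/5*e13 + 7/15*e23; (-3*e12)*r = -3 + 27/5*e12 - e13 - 3*e23; (-7/2*e13)*r = -7/2 + 7/6*e12 + 63/10*e13 + 7/2*e23; (-4/5*e23)*r = 4/15 + 4/5*e12 - 4/5*e13 + 36/25*e23.
Sum: -1313/150 + 179/30*e12 + 31/10*e13 + 361/150*e23; translating back through the correspondence:
Answer: -1313/150 + 361/150*i + 31/10*j + 179/30*k


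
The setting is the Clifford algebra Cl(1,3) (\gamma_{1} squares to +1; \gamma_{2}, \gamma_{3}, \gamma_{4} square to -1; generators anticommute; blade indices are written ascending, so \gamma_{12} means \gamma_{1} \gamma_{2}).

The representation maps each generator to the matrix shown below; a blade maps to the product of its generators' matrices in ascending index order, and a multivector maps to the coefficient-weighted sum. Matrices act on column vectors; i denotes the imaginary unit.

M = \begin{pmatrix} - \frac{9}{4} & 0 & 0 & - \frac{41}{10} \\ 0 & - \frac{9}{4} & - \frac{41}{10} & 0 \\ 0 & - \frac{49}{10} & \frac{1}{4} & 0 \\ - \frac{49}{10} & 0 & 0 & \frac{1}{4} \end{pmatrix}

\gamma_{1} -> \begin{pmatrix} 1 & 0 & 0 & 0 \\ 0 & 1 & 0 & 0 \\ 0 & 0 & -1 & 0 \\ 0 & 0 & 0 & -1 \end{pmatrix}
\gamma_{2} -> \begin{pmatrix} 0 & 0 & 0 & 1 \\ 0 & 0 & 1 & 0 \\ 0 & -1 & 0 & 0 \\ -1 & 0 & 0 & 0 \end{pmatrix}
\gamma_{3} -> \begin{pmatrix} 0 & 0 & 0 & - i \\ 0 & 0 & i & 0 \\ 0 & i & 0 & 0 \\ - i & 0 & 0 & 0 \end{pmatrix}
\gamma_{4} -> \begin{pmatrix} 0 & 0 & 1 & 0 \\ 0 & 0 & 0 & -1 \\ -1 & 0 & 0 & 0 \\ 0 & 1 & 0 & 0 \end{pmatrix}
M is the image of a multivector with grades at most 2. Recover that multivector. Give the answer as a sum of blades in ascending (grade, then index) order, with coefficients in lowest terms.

Method: the blade images are trace-orthogonal — tr(rho(e_A) rho(e_B)^-1) = 4 if A = B and 0 otherwise — and rho(e_A)^-1 = (e_A)^2 * rho(e_A) with (e_A)^2 = +1 or -1, so the coefficient of e_A in the preimage is (e_A)^2 * tr(M rho(e_A))/4.
Nonzero projections over blades of grade <= 2: 1: (1)^2 = +1, tr(M 1) = -4, coefficient -1; \gamma_{1}: (\gamma_{1})^2 = +1, tr(M rho(\gamma_{1})) = -5, coefficient -\frac{5}{4}; \gamma_{2}: (\gamma_{2})^2 = -1, tr(M rho(\gamma_{2})) = - \frac{8}{5}, coefficient \frac{2}{5}; \gamma_{12}: (\gamma_{12})^2 = +1, tr(M rho(\gamma_{12})) = -18, coefficient -\frac{9}{2}. Every other blade of grade <= 2 projects to 0.
Answer: -1 - \frac{5}{4} \gamma_{1} + \frac{2}{5} \gamma_{2} - \frac{9}{2} \gamma_{12}


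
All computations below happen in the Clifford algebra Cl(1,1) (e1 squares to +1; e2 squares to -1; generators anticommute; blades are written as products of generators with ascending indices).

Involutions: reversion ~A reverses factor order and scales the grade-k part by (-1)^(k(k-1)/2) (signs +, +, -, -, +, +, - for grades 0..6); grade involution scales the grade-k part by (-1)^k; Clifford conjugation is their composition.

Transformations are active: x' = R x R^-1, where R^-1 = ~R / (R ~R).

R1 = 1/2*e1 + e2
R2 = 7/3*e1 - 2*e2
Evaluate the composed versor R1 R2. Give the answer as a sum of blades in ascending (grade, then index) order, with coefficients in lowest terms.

Distribute over the terms of R1 (each basis-blade product reordered to ascending indices, repeated generators contracted through their squares):
(1/2*e1) R2 = 7/6 - e1 e2
(e2) R2 = 2 - 7/3*e1 e2
Summing the partial products and collecting blades:
Answer: 19/6 - 10/3*e1 e2


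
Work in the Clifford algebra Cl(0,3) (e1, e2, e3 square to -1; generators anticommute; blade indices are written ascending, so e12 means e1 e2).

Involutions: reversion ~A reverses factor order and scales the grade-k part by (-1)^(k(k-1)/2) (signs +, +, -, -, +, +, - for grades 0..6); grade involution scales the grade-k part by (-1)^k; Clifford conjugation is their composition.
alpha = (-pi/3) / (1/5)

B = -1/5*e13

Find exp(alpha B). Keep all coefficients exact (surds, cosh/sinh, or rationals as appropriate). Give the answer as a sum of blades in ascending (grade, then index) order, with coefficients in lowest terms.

B^2 = (-1/5)^2*(e13)^2 = 1/25*(-1) = -1/25 (a basis 2-blade squares to minus the product of its generators' squares).
B^2 = -1/25 — the negative square puts this in the circular regime; l = 1/5, alpha*l = -pi/3, so exp(alpha B) = cos(-pi/3) + (sin(-pi/3)/(1/5))*B = 1/2 + (-5*sqrt(3)/2)*B.
Answer: 1/2 + sqrt(3)/2*e13


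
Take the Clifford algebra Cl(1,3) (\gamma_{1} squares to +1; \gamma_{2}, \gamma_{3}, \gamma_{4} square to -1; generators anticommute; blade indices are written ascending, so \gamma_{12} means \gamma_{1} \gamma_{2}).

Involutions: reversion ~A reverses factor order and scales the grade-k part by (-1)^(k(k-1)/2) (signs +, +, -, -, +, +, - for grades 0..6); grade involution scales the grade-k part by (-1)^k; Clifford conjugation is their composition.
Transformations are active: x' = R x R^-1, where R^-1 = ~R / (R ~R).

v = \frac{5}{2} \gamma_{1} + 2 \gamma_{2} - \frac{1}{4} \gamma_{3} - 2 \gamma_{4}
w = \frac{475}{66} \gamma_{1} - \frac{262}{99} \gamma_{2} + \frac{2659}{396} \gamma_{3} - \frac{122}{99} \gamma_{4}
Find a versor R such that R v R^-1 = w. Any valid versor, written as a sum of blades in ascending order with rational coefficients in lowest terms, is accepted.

Why this works: both vectors square to -\frac{29}{16}, so q(v) = q(w) and R = v + w = \frac{320}{33} \gamma_{1} - \frac{64}{99} \gamma_{2} + \frac{640}{99} \gamma_{3} - \frac{320}{99} \gamma_{4} carries v to w — its own direction survives, the complement (v - w)/2 flips.
Answer: \frac{320}{33} \gamma_{1} - \frac{64}{99} \gamma_{2} + \frac{640}{99} \gamma_{3} - \frac{320}{99} \gamma_{4}


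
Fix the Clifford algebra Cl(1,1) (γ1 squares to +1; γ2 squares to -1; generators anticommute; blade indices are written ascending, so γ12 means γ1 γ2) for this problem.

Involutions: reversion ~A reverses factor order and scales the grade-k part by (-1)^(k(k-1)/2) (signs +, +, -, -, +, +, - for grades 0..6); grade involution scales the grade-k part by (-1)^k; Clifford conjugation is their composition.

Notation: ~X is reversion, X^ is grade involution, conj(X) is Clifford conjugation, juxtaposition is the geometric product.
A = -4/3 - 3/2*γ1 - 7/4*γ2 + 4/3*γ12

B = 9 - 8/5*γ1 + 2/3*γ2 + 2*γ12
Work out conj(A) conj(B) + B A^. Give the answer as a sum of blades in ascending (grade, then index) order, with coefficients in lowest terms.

first term: -173/30 + 314/45*γ1 + 2839/180*γ2 - 197/15*γ12
second term: -129/10 + 586/45*γ1 + 1751/180*γ2 + 83/15*γ12
Answer: -56/3 + 20*γ1 + 51/2*γ2 - 38/5*γ12


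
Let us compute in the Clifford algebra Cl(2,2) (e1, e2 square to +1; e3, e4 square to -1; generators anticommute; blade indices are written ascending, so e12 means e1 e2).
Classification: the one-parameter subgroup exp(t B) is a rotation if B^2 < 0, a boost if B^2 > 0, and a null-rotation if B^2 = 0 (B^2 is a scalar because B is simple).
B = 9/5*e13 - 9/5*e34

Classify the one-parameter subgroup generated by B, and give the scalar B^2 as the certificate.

B^2 term by term: the squares give (9/5)^2*(e13)^2 + (-9/5)^2*(e34)^2 = 81/25*(+1) + 81/25*(-1) = 0 (each basis 2-blade squares to minus the product of its generators' squares); cross terms between blades sharing an index anticommute and cancel. So B^2 = 0.
Answer: null-rotation, certificate B^2 = 0. Note: conjugating B changes its blade decomposition but never the scalar B^2 = 0, whose sign settles the classification.


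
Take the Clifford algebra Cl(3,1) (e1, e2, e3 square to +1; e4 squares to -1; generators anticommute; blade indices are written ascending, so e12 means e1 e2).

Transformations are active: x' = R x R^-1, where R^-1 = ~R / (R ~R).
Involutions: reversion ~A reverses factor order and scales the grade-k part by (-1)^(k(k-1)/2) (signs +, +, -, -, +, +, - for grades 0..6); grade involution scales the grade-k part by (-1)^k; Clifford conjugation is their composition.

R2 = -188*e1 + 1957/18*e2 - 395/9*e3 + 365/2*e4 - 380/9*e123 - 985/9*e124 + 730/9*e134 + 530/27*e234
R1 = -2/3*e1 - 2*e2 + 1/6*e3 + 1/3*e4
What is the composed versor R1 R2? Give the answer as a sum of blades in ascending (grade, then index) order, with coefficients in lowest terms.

Distribute over the terms of R1 (each basis-blade product reordered to ascending indices, repeated generators contracted through their squares):
(-2/3*e1) R2 = 376/3 - 1957/27*e12 + 790/27*e13 - 365/3*e14 + 760/27*e23 + 1970/27*e24 - 1460/27*e34 - 1060/81*e1234
(-2*e2) R2 = -1957/9 - 376*e12 - 760/9*e13 - 1970/9*e14 + 790/9*e23 - 365*e24 - 1060/27*e34 + 1460/9*e1234
(1/6*e3) R2 = -395/54 - 190/27*e12 + 94/3*e13 - 365/27*e14 - 1957/108*e23 - 265/81*e24 + 365/12*e34 - 985/54*e1234
(1/3*e4) R2 = -365/6 + 985/27*e12 - 730/27*e13 + 188/3*e14 - 530/81*e23 - 1957/54*e24 + 395/27*e34 + 380/27*e1234
Summing the partial products and collecting blades:
Answer: -4327/27 - 11314/27*e12 - 458/9*e13 - 7868/27*e14 + 29569/324*e23 - 53711/162*e24 - 5215/108*e34 + 23485/162*e1234


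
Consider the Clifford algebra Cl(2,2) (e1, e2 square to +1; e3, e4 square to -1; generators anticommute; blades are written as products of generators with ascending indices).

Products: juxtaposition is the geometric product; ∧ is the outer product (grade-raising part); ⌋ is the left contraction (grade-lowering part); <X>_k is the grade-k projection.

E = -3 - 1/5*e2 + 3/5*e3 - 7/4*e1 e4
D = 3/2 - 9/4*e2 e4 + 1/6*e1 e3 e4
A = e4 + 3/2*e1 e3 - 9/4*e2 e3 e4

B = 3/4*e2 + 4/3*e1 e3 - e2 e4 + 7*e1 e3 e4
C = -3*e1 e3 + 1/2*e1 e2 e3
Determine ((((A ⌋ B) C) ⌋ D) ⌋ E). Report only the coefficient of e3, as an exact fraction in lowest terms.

step 1: 2 - e2 + 21/2*e4 - 7*e1 e3
step 2: 21 + 7/2*e2 - 11/2*e1 e3 - 2*e1 e2 e3 - 63/2*e1 e3 e4 - 21/4*e1 e2 e3 e4
step 3: 147/4 - 211/24*e4 - 189/4*e2 e4 + 7/2*e1 e3 e4
step 4: -441/4 + 1477/96*e1 - 147/20*e2 + 441/20*e3 - 1029/16*e1 e4
Answer: 441/20


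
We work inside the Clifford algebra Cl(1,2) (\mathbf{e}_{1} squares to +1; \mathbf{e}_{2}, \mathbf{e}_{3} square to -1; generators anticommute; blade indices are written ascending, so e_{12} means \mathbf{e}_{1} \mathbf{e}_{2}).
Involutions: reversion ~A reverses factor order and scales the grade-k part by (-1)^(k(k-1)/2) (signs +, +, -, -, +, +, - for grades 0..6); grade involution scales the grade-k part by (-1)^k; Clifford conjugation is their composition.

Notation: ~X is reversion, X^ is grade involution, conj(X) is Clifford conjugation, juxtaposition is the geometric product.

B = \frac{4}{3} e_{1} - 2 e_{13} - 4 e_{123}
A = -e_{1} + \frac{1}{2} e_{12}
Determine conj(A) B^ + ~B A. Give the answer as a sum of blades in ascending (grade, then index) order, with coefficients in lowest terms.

first term: -\frac{4}{3} - \frac{2}{3} e_{2} - 4 e_{3} + 3 e_{23}
second term: -\frac{4}{3} + \frac{2}{3} e_{2} + 4 e_{3} - 3 e_{23}
Answer: -\frac{8}{3}


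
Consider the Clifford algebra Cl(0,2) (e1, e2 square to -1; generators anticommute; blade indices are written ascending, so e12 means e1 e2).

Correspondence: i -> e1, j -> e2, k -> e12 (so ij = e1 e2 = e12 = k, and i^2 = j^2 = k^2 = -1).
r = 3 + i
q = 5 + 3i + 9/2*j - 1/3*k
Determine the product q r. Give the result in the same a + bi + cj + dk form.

In blades: q = 5 + 3*e1 + 9/2*e2 - 1/3*e12, r = 3 + e1.
Distribute q over r term by term (generator squares from the signature, products reordered to ascending indices): (5)*r = 15 + 5*e1; (3*e1)*r = -3 + 9*e1; (9/2*e2)*r = 27/2*e2 - 9/2*e12; (-1/3*e12)*r = -1/3*e2 - e12.
Sum: 12 + 14*e1 + 79/6*e2 - 11/2*e12; translating back through the correspondence:
Answer: 12 + 14i + 79/6*j - 11/2*k


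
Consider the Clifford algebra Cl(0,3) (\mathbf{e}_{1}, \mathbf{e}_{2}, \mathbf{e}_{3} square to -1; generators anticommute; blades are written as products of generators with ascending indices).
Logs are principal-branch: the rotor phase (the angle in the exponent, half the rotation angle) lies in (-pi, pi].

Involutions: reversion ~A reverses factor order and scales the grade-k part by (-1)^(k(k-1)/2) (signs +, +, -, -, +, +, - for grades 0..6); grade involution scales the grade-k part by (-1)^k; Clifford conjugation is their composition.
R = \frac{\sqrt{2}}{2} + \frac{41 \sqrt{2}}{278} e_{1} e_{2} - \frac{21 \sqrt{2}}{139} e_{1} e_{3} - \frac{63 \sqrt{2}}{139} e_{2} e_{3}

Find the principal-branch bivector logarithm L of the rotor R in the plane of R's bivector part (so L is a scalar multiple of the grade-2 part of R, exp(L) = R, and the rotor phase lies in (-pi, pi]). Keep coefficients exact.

The scalar part of R is \frac{\sqrt{2}}{2}, and that scalar determines the rotor phase on the principal branch; recovering the unit plane as bivector-part over sine of the phase gives L = phase * plane.
Concretely: cos(phase) = \frac{\sqrt{2}}{2} gives phase = ±\frac{\pi}{4}, and since phase/sin(phase) is even the sign is immaterial: L = (phase/sin(phase)) * <R>_2 = (\frac{\sqrt{2} \pi}{4}) * <R>_2.
Answer: \frac{41 \pi}{556} e_{1} e_{2} - \frac{21 \pi}{278} e_{1} e_{3} - \frac{63 \pi}{278} e_{2} e_{3}


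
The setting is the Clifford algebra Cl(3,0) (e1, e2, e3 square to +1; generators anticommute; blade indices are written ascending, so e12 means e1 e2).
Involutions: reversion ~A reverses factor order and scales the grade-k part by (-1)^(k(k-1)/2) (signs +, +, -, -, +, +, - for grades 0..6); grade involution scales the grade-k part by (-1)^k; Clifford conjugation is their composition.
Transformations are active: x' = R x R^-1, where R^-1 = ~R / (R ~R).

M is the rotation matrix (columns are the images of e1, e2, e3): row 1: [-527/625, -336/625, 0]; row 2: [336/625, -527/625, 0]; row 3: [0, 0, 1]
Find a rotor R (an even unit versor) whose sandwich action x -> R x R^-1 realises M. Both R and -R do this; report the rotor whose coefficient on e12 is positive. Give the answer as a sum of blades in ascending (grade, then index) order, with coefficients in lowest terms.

Method: write R = a + b12*e12 + b13*e13 + b23*e23 with a^2 + b12^2 + b13^2 + b23^2 = 1 (so R^-1 = ~R). Expanding the columns R e_j ~R gives tr M = 4a^2 - 1 and, from the antisymmetric part, M21 - M12 = -4a*b12, M13 - M31 = 4a*b13, M32 - M23 = -4a*b23.
Here tr M = -429/625, so a^2 = (1 + tr M)/4 = 49/625 and a = ±7/25. Taking a = 7/25: M21 - M12 = 672/625, M13 - M31 = 0, M32 - M23 = 0, giving b12 = -24/25, b13 = 0, b23 = 0, i.e. R = 7/25 - 24/25*e12.
Its e12 coefficient is negative, so report the other preimage -R.
Answer: -7/25 + 24/25*e12. Uniqueness: Spin(3) -> SO(3) maps R and -R to the same rotation of trace -429/625; fixing the sign of the e12 coefficient removes the ambiguity.


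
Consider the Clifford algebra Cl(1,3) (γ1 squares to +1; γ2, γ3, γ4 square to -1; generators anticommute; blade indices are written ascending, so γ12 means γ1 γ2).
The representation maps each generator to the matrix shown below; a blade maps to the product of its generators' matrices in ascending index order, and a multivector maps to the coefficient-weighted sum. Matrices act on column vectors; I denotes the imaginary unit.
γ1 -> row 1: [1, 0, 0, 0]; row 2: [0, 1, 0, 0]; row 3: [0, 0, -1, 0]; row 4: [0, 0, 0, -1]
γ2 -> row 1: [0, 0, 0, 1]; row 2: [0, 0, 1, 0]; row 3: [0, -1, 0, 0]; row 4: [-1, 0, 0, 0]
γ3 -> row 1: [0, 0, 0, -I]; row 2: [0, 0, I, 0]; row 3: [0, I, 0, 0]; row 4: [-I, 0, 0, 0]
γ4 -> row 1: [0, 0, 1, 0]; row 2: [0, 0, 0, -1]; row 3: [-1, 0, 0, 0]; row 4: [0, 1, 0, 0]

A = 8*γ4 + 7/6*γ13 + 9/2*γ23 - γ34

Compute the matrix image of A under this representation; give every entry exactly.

Bivector images (products of the table entries): rho(γ13) = rho(γ1)rho(γ3) = row 1: [0, 0, 0, -I]; row 2: [0, 0, I, 0]; row 3: [0, -I, 0, 0]; row 4: [I, 0, 0, 0]; rho(γ23) = rho(γ2)rho(γ3) = row 1: [-I, 0, 0, 0]; row 2: [0, I, 0, 0]; row 3: [0, 0, -I, 0]; row 4: [0, 0, 0, I]; rho(γ34) = rho(γ3)rho(γ4) = row 1: [0, -I, 0, 0]; row 2: [-I, 0, 0, 0]; row 3: [0, 0, 0, -I]; row 4: [0, 0, -I, 0].
M = (8)*rho(γ4) + (7/6)*rho(γ13) + (9/2)*rho(γ23) + (-1)*rho(γ34), summed entrywise:
Answer: row 1: [-9*I/2, I, 8, -7*I/6]; row 2: [I, 9*I/2, 7*I/6, -8]; row 3: [-8, -7*I/6, -9*I/2, I]; row 4: [7*I/6, 8, I, 9*I/2]


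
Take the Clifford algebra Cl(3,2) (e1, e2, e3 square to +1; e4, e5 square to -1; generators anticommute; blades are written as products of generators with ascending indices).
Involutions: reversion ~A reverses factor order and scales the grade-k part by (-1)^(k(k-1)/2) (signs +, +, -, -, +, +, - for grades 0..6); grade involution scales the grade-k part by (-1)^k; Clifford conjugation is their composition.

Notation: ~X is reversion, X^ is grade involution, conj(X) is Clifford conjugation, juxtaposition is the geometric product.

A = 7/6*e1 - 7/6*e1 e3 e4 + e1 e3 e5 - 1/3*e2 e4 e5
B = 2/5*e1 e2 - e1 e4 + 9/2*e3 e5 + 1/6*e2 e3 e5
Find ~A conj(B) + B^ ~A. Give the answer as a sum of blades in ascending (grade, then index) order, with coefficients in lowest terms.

first term: 9/2*e1 - 7/15*e2 - 7/6*e3 + 7/6*e4 - 1/6*e1 e2 - 1/18*e3 e4 - 1/3*e1 e2 e5 - 21/4*e1 e3 e5 + 323/60*e1 e4 e5 + 31/30*e2 e3 e4 + 2/5*e2 e3 e5 + e3 e4 e5 + 7/36*e1 e2 e3 e5 - 7/36*e1 e2 e4 e5
second term: -9/2*e1 - 7/15*e2 + 7/6*e3 + 7/6*e4 - 1/6*e1 e2 - 1/18*e3 e4 - 1/3*e1 e2 e5 + 21/4*e1 e3 e5 + 323/60*e1 e4 e5 + 31/30*e2 e3 e4 + 2/5*e2 e3 e5 + e3 e4 e5 + 7/36*e1 e2 e3 e5 + 7/36*e1 e2 e4 e5
Answer: -14/15*e2 + 7/3*e4 - 1/3*e1 e2 - 1/9*e3 e4 - 2/3*e1 e2 e5 + 323/30*e1 e4 e5 + 31/15*e2 e3 e4 + 4/5*e2 e3 e5 + 2*e3 e4 e5 + 7/18*e1 e2 e3 e5


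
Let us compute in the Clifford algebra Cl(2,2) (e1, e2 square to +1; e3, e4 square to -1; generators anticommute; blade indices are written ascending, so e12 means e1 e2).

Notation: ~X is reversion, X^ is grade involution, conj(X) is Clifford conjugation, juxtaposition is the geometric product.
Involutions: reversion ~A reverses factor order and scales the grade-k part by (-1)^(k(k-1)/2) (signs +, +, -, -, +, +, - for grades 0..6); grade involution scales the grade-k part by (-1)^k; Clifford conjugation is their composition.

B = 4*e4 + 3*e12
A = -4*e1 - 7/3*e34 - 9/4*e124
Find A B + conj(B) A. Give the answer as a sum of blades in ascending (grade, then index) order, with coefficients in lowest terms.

first term: -12*e2 + 28/3*e3 + 27/4*e4 + 9*e12 - 16*e14 - 7*e1234
second term: -12*e2 + 28/3*e3 - 27/4*e4 - 9*e12 - 16*e14 + 7*e1234
Answer: -24*e2 + 56/3*e3 - 32*e14


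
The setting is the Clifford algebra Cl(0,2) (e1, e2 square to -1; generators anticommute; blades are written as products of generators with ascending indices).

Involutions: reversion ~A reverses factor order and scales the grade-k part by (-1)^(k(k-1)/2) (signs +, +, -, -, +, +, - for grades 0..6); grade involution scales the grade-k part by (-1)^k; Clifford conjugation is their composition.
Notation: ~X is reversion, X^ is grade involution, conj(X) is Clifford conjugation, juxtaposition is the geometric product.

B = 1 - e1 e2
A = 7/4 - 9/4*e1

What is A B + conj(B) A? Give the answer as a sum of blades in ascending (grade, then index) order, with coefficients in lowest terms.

first term: 7/4 - 9/4*e1 - 9/4*e2 - 7/4*e1 e2
second term: 7/4 - 9/4*e1 - 9/4*e2 + 7/4*e1 e2
Answer: 7/2 - 9/2*e1 - 9/2*e2


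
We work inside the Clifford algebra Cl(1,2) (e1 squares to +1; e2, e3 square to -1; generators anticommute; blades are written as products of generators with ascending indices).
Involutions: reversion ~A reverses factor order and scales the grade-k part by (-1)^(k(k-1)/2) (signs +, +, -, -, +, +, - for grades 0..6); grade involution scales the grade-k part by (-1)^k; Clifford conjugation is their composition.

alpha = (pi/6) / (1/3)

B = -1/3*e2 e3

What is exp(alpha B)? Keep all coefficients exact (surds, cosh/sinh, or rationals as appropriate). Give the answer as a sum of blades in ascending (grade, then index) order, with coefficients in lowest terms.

B^2 = (-1/3)^2*(e2 e3)^2 = 1/9*(-1) = -1/9 (a basis 2-blade squares to minus the product of its generators' squares).
B^2 = -1/9 — circular case — the even/odd split gives cos and sin: l = 1/3, alpha*l = pi/6, so exp(alpha B) = cos(pi/6) + (sin(pi/6)/(1/3))*B = sqrt(3)/2 + (3/2)*B.
Answer: sqrt(3)/2 - 1/2*e2 e3


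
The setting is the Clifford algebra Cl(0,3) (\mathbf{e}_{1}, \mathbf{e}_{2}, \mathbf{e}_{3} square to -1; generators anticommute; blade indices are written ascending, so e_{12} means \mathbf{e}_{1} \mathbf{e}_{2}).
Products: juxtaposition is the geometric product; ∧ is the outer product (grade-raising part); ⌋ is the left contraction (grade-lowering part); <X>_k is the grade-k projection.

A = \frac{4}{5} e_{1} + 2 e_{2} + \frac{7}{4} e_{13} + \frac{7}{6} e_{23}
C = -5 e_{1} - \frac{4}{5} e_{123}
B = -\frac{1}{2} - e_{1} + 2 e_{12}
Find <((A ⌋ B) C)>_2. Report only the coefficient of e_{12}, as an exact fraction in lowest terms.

step 1: \frac{4}{5} + 4 e_{1} - \frac{8}{5} e_{2}
step 2: 20 - 4 e_{1} - 8 e_{12} + \frac{32}{25} e_{13} + \frac{16}{5} e_{23} - \frac{16}{25} e_{123}
step 3: -8 e_{12} + \frac{32}{25} e_{13} + \frac{16}{5} e_{23}
Answer: -8


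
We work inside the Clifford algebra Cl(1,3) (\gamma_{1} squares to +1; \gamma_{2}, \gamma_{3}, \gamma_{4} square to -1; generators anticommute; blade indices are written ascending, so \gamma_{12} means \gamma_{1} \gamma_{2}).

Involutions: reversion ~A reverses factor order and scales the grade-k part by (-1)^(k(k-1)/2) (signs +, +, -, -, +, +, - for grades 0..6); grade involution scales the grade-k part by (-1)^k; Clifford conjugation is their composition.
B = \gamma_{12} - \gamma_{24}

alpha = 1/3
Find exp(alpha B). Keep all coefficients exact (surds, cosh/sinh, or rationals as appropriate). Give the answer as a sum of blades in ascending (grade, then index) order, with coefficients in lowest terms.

B^2 term by term: the squares give (1)^2*(\gamma_{12})^2 + (-1)^2*(\gamma_{24})^2 = 1*(+1) + 1*(-1) = 0 (each basis 2-blade squares to minus the product of its generators' squares); cross terms between blades sharing an index anticommute and cancel. So B^2 = 0.
B^2 = 0, and the exponential is exactly linear here: exp(alpha B) = 1 + alpha B (parabolic case).
Answer: 1 + \frac{1}{3} \gamma_{12} - \frac{1}{3} \gamma_{24}


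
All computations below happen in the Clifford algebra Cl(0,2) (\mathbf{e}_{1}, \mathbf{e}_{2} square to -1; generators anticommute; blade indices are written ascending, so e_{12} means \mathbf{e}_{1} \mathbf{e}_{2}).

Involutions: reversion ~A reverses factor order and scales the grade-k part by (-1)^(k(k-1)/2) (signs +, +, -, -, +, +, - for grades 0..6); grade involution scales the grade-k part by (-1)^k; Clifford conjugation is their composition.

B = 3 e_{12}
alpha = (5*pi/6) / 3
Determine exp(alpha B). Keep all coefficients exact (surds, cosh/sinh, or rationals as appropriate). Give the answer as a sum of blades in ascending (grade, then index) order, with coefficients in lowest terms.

B^2 = (3)^2*(e_{12})^2 = 9*(-1) = -9 (a basis 2-blade squares to minus the product of its generators' squares).
B^2 = -9 — B^2 < 0, so the exponential closes trigonometrically: l = 3, alpha*l = \frac{5 \pi}{6}, so exp(alpha B) = cos(\frac{5 \pi}{6}) + (sin(\frac{5 \pi}{6})/3)*B = - \frac{\sqrt{3}}{2} + (\frac{1}{6})*B.
Answer: - \frac{\sqrt{3}}{2} + \frac{1}{2} e_{12}


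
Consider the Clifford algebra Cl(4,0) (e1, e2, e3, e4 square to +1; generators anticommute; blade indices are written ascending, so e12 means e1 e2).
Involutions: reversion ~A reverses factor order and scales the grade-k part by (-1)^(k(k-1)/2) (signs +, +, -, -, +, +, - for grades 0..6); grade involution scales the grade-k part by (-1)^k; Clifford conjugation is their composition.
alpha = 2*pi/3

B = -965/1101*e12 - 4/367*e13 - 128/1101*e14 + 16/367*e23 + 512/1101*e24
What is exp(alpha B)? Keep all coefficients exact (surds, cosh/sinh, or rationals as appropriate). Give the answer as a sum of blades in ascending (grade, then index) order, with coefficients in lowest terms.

B^2 term by term: the squares give (-965/1101)^2*(e12)^2 + (-4/367)^2*(e13)^2 + (-128/1101)^2*(e14)^2 + (16/367)^2*(e23)^2 + (512/1101)^2*(e24)^2 = 931225/1212201*(-1) + 16/134689*(-1) + 16384/1212201*(-1) + 256/134689*(-1) + 262144/1212201*(-1) = -1 (each basis 2-blade squares to minus the product of its generators' squares); cross terms between blades sharing an index anticommute and cancel; the commuting (index-disjoint) pairs give grade-4 terms 2*c*c'*(blade product), which cancel blade by blade — e1234: 4096/404067 - 4096/404067 = 0 — confirming B is simple. So B^2 = -1.
B^2 = -1 — a negative square means the series sums to a rotation: l = 1, alpha*l = 2*pi/3, so exp(alpha B) = cos(2*pi/3) + (sin(2*pi/3)/1)*B = -1/2 + (sqrt(3)/2)*B.
Answer: -1/2 - 965*sqrt(3)/2202*e12 - 2*sqrt(3)/367*e13 - 64*sqrt(3)/1101*e14 + 8*sqrt(3)/367*e23 + 256*sqrt(3)/1101*e24


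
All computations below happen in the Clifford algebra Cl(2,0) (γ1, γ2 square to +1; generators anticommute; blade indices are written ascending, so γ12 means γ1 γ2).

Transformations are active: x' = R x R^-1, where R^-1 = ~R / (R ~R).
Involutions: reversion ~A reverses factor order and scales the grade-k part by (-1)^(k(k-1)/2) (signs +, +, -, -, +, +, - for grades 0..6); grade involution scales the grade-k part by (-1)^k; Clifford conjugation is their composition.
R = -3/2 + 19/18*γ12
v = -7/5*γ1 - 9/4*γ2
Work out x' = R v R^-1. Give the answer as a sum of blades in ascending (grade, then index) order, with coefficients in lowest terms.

~R = -3/2 - 19/18*γ12, and R ~R = 545/162, so R^-1 = ~R / (545/162).
R v = -11/40*γ1 + 1747/360*γ2
Answer: 17933/10900*γ1 - 5661/2725*γ2


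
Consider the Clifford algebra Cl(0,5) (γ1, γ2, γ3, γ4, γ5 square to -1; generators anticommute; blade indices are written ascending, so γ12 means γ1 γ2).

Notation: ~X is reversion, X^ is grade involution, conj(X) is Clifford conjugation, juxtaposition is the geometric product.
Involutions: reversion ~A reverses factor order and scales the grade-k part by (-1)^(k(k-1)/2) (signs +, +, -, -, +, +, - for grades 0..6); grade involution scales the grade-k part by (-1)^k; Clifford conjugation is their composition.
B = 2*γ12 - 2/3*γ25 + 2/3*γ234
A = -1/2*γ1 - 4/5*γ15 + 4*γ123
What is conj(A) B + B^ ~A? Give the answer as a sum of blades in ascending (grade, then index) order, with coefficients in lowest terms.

first term: -γ2 - 8*γ3 - 8/15*γ12 - 8/3*γ14 - 8/5*γ25 - 1/3*γ125 - 8/3*γ135 + 1/3*γ1234 - 8/15*γ12345
second term: -γ2 + 8*γ3 + 8/15*γ12 + 8/3*γ14 + 8/5*γ25 + 1/3*γ125 - 8/3*γ135 - 1/3*γ1234 + 8/15*γ12345
Answer: -2*γ2 - 16/3*γ135


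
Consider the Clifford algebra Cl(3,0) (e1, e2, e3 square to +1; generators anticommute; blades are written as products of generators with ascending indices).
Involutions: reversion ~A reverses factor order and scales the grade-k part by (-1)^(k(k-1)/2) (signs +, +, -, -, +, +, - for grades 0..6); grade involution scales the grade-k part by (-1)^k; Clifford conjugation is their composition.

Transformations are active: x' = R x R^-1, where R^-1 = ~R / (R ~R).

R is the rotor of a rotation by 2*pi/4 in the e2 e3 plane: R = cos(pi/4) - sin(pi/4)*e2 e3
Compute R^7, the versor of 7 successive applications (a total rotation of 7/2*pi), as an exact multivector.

Because a rotor carries half the rotation angle, composing 7 copies of this e2 e3-plane rotor multiplies the phase: 7*(pi/4) = 7*pi/4, hence R^7 = cos(7*pi/4) - sin(7*pi/4)*e2 e3.
cos(7*pi/4) = sqrt(2)/2 and sin(7*pi/4) = -sqrt(2)/2, so R^7 = sqrt(2)/2 + sqrt(2)/2*e2 e3. The net rotation is 3/2*pi (after discarding 1 full turn, each of which contributes a factor -1 to the rotor); the rotor keeps the half-angle phase exactly.
Answer: sqrt(2)/2 + sqrt(2)/2*e2 e3


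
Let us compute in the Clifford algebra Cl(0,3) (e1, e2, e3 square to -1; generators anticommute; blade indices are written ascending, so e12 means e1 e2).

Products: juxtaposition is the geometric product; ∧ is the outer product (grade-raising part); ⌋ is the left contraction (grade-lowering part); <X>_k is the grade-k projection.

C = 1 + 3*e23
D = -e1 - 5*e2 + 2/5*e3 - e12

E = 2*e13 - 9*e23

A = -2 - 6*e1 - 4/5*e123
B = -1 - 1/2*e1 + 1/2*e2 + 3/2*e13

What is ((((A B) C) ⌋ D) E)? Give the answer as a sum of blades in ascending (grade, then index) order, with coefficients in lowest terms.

step 1: -1 + 7*e1 - 11/5*e2 + 9*e3 - 3*e12 - 17/5*e13 - 2/5*e23 + 4/5*e123
step 2: 1/5 + 23/5*e1 + 124/5*e2 + 78/5*e3 - 66/5*e12 + 28/5*e13 - 17/5*e23 + 109/5*e123
step 3: 2729/25 - 25*e1 + 18/5*e2 + 2/25*e3 - 1/5*e12
step 4: 4/25*e1 - 18/25*e2 + 412/5*e3 + 5413/25*e13 - 24571/25*e23 + 1089/5*e123
Answer: 4/25*e1 - 18/25*e2 + 412/5*e3 + 5413/25*e13 - 24571/25*e23 + 1089/5*e123
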